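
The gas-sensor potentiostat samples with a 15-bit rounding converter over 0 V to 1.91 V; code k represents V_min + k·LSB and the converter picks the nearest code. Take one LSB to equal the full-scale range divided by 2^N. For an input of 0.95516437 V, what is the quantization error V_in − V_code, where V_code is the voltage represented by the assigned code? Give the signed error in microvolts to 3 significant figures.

Full-scale range = 1.91 V. LSB = 1.91 V / 2^15 ≈ 58.29 µV.
Position in LSBs: (0.95516437 − (0)) × 32768/1.91 = 16386.8199; rounding gives k = 16387.
V_code = V_min + k × range/2^15 = 0 + 16387 × 1.91/32768 = 0.95517486572 V.
Error = V_in − V_code = 0.95516437 − (0.95517486572) = −10.5 µV.

−10.5 µV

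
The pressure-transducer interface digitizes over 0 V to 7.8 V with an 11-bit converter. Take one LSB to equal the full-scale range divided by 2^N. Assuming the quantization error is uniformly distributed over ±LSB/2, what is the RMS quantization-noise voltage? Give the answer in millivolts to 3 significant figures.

Range is 7.8 V.
One LSB is 7.8 V / 2048 = 3.8086 mV.
RMS of a uniform error over width LSB is LSB/√12 = 1.10 mV.

1.10 mV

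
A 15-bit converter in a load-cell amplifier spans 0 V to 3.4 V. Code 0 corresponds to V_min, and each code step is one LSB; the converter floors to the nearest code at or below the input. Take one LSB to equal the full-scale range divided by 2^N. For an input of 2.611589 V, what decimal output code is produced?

Range is 3.4 V. LSB = 3.4 V / 2^15 ≈ 103.8 µV.
V_in − V_min = 2.611589 − (0) = 2.611589 V.
Divide by LSB: 2.611589 × 32768/3.4 = 25169.5730.
Truncating gives code 25169.

25169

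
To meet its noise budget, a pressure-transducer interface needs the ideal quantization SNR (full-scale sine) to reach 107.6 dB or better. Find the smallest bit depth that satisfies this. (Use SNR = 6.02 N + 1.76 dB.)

N ≥ (107.6 − 1.76)/6.02 = 17.581 → N_min = 18.

18 bits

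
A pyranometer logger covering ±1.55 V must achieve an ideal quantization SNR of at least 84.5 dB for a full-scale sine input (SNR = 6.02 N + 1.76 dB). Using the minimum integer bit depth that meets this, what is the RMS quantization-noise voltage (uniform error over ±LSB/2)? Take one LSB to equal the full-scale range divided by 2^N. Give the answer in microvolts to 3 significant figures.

The full-scale span is 1.55 − (-1.55) = 3.1 V.
Solving 6.02 N ≥ 84.5 − 1.76: N ≥ 13.744. Round up → N = 14.
Step size = 3.1/16384 V = 189.21 µV.
V_rms = LSB/√12 = 54.6 µV.

54.6 µV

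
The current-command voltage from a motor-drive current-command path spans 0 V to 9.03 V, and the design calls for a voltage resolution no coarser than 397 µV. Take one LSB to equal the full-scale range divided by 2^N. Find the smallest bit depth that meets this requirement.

Full-scale range = 9.03 V.
Required number of levels: 9.03/397 µV = 22746; smallest N with 2^N ≥ that is 15.

15 bits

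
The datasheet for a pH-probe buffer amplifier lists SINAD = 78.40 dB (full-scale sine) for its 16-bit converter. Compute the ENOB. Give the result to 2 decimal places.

(78.40 − 1.76) / 6.02 = 76.64/6.02 = 12.7309 effective bits.

12.73 bits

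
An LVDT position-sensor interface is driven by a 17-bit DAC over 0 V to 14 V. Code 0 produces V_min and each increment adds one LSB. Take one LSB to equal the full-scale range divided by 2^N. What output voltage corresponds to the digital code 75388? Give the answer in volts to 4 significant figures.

8.052 V

Full-scale range = 14 V. LSB = 14 V / 2^17.
V_out = 0 + 75388 × (14/131072) V
      = 0 V + 8.05231 V = 8.05231 V.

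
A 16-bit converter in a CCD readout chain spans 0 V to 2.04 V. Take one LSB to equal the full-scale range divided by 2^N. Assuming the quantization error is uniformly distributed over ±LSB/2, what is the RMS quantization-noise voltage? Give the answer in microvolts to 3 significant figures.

8.99 µV

Full-scale range = 2.04 V.
One LSB is 2.04 V / 65536 = 31.128 µV.
σ_q = LSB/√12 = 31.128 µV/3.4641 = 8.99 µV.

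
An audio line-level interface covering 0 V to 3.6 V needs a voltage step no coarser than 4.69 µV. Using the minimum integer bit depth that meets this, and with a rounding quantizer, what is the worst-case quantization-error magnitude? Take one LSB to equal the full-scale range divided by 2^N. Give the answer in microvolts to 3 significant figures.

1.72 µV

Full-scale range = 3.6 V.
Required number of levels: 3.6/4.69 µV = 767590; smallest N with 2^N ≥ that is 20.
LSB = 3.6 V ÷ 2^20 = 3.6/1048576 V = 3.4332 µV.
Half an LSB is 1.72 µV.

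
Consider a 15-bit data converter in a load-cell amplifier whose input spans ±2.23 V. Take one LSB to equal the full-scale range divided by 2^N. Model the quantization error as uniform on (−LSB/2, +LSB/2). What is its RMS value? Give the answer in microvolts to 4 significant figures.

39.29 µV

The full-scale span is 2.23 − (-2.23) = 4.46 V.
One LSB is 4.46 V / 32768 = 136.108 µV.
RMS of a uniform error over width LSB is LSB/√12 = 39.29 µV.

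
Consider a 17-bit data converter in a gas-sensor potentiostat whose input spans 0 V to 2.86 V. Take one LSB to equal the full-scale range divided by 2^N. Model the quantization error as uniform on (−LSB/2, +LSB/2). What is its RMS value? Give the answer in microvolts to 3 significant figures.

6.30 µV

Range is 2.86 V.
LSB = 2.86 V ÷ 2^17 = 2.86/131072 V = 21.820 µV.
RMS of a uniform error over width LSB is LSB/√12 = 6.30 µV.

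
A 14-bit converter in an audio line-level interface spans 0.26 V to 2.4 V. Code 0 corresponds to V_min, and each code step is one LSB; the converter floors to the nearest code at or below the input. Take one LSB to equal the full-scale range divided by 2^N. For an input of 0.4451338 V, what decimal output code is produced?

The full-scale span is 2.4 − (0.26) = 2.14 V. LSB = 2.14 V / 2^14 ≈ 130.6 µV.
V_in − V_min = 0.4451338 − (0.26) = 0.1851338 V.
Divide by LSB: 0.1851338 × 16384/2.14 = 1417.3982.
Truncating gives code 1417.

1417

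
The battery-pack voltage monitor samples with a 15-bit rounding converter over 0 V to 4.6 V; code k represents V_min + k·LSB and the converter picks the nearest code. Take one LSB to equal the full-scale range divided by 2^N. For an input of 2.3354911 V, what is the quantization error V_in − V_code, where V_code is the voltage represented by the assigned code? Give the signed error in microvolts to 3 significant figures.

−25.3 µV

Span = 4.6 V. LSB = 4.6 V / 2^15 ≈ 140.4 µV.
(V_in − V_min)/LSB = (2.3354911 − (0)) × 32768/4.6 = 16636.8201 → nearest code k = 16637.
Reconstructed level: 0 + 16637 × 4.6/32768 V = 2.3355163574 V.
V_in − V_code = 2.3354911 − (2.3355163574) = −25.3 µV.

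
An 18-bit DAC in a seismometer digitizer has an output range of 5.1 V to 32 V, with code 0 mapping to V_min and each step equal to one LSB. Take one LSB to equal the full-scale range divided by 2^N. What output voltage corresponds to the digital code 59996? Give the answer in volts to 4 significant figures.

11.26 V

The full-scale span is 32 − (5.1) = 26.9 V. LSB = 26.9 V / 2^18.
Output = V_min + (59996/262144) × range = 5.1 + 0.228867 × 26.9 V
      = 5.1 V + 6.15651 V = 11.2565 V.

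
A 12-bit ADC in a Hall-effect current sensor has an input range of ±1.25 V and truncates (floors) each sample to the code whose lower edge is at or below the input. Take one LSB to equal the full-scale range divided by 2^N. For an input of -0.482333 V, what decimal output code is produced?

Range = 1.25 − (-1.25) = 2.5 V. LSB = 2.5 V / 2^12 ≈ 0.6104 mV.
V_in − V_min = -0.482333 − (-1.25) = 0.767667 V.
Divide by LSB: 0.767667 × 4096/2.5 = 1257.7456.
Truncating gives code 1257.

1257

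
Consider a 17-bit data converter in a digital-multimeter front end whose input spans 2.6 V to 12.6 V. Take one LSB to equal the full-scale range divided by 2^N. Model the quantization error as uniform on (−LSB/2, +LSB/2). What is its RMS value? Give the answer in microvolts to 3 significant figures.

The full-scale span is 12.6 − (2.6) = 10 V.
Step size = 10/131072 V = 76.294 µV.
For a uniform distribution on [−LSB/2, +LSB/2], V_rms = LSB/√12 = 76.294 µV/3.4641 = 22.0 µV.

22.0 µV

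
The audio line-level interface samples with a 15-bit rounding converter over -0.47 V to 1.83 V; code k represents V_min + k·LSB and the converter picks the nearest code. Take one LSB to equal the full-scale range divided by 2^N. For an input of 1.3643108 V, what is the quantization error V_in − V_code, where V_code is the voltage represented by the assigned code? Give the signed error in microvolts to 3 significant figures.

+24.3 µV

Full-scale range = 1.83 V − (-0.47 V) = 2.3 V. LSB = 2.3 V / 2^15 ≈ 70.19 µV.
(V_in − V_min)/LSB = (1.3643108 − (-0.47)) × 32768/2.3 = 26133.3462 → nearest code k = 26133.
V_code = -0.47 + (26133/32768) × 2.3 = 1.3642864990 V.
V_in − V_code = 1.3643108 − (1.3642864990) = +24.3 µV.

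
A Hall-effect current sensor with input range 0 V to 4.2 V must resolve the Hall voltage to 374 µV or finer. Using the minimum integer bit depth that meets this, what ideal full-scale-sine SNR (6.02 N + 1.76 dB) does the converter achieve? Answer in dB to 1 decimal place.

86.0 dB

Full-scale range = 4.2 V.
Need 2^N ≥ 4.2 V / 374 µV = 11230 → N_min = 14.
6.02(14) + 1.76 = 86.04 dB.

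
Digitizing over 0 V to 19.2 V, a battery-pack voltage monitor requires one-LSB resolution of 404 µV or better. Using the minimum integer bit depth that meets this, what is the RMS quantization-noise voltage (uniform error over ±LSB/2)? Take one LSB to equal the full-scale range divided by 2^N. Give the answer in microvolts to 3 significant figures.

Full-scale range = 19.2 V.
Levels needed ≥ 19.2/404 µV = 47520. 2^16 = 65536 suffices, so N_min = 16.
LSB = 19.2 V ÷ 2^16 = 19.2/65536 V = 292.97 µV.
V_rms = LSB/√12 = 84.6 µV.

84.6 µV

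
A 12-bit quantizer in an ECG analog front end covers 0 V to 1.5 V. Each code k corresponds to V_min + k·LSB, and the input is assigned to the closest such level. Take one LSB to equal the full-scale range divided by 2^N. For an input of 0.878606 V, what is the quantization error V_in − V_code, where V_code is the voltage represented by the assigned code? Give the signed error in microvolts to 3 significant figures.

+66.0 µV

V_FS = 1.5 V. LSB = 1.5 V / 2^12 ≈ 366.2 µV.
(V_in − V_min)/LSB = (0.878606 − (0)) × 4096/1.5 = 2399.1801 → nearest code k = 2399.
Reconstructed level: 0 + 2399 × 1.5/4096 V = 0.8785400391 V.
V_in − V_code = 0.878606 − (0.8785400391) = +66.0 µV.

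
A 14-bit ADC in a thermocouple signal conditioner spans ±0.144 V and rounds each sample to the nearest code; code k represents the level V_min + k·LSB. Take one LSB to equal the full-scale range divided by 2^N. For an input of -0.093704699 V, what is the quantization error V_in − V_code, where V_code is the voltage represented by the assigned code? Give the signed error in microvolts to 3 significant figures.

+4.29 µV

The full-scale span is 0.144 − (-0.144) = 0.288 V. LSB = 0.288 V / 2^14 ≈ 17.58 µV.
Position in LSBs: (-0.093704699 − (-0.144)) × 16384/0.288 = 2861.2438; rounding gives k = 2861.
V_code = V_min + k × range/2^14 = -0.144 + 2861 × 0.288/16384 = -0.093708984375 V.
Error = V_in − V_code = -0.093704699 − (-0.093708984375) = +4.29 µV.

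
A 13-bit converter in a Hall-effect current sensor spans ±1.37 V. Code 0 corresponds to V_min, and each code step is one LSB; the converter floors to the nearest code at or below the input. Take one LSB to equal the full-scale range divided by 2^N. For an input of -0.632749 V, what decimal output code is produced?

2204

Range = 1.37 − (-1.37) = 2.74 V. LSB = 2.74 V / 2^13 ≈ 334.5 µV.
V_in − V_min = -0.632749 − (-1.37) = 0.737251 V.
Divide by LSB: 0.737251 × 8192/2.74 = 2204.2190.
Truncating gives code 2204.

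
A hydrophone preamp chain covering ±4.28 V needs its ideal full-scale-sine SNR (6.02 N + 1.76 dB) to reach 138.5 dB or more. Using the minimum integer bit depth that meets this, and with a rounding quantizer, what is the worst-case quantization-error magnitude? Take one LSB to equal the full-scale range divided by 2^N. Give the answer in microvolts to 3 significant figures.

Full-scale range = 4.28 V − (-4.28 V) = 8.56 V.
6.02 N + 1.76 ≥ 138.5 gives N ≥ 22.714, so the minimum integer is 23.
One LSB is 8.56 V / 8388608 = 1.0204 µV.
|e|_max = LSB/2 = 0.510 µV.

0.510 µV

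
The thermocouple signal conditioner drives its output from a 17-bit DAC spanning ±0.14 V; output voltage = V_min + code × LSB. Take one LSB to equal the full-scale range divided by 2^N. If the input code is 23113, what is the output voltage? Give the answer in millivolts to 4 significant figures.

-90.63 mV

Span: 0.14 V − (-0.14 V) = 0.28 V. LSB = 0.28 V / 2^17.
V_out = V_min + code × LSB = -0.14 V + 23113 × 0.28 V / 131072
      = -0.14 V + 0.0493747 V = -0.0906253 V.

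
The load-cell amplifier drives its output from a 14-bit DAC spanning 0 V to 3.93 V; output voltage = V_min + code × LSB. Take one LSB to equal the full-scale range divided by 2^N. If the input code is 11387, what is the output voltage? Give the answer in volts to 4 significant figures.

V_FS = 3.93 V. LSB = 3.93 V / 2^14.
V_out = V_min + code × LSB = 0 V + 11387 × 3.93 V / 16384
      = 0 + 2.73138 = 2.73138 V.

2.731 V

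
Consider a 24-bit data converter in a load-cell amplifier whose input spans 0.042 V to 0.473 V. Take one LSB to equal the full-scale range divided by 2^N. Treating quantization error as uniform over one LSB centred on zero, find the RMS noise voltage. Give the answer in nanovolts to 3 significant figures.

7.42 nV

Span: 0.473 V − (0.042 V) = 0.431 V.
Step size = 0.431/16777216 V = 25.690 nV.
RMS of a uniform error over width LSB is LSB/√12 = 7.42 nV.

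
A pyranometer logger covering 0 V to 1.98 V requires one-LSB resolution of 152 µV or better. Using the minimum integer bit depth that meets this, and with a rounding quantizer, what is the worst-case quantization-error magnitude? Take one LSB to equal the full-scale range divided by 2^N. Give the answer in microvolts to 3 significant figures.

60.4 µV

V_FS = 1.98 V.
Need 2^N ≥ 1.98 V / 152 µV = 13030 → N_min = 14.
One LSB is 1.98 V / 16384 = 120.85 µV.
Max error for round-to-nearest is LSB/2 = 60.4 µV.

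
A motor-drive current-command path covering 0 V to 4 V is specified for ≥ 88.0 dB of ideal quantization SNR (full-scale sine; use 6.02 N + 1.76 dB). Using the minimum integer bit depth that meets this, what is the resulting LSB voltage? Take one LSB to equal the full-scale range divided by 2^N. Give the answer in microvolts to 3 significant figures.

Range is 4 V.
Required N = ⌈(88.0 − 1.76)/6.02⌉ = ⌈14.326⌉ = 15.
LSB = 4 V / 2^15 = 122 µV.

122 µV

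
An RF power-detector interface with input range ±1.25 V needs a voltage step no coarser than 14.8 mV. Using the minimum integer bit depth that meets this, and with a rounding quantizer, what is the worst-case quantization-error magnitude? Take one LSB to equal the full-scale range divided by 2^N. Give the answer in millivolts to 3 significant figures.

4.88 mV

Full-scale range = 1.25 V − (-1.25 V) = 2.5 V.
2.5 V / 14.8 mV = 168.9. Since 2^7 = 128 and 2^8 = 256, N = 8.
One LSB is 2.5 V / 256 = 9.7656 mV.
|e|_max = LSB/2 = 4.88 mV.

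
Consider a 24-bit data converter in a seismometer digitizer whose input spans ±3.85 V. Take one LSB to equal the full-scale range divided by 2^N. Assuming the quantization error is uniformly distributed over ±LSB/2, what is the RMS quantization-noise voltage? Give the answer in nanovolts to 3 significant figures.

132 nV

Range = 3.85 − (-3.85) = 7.7 V.
Step size = 7.7/16777216 V = 458.96 nV.
For a uniform distribution on [−LSB/2, +LSB/2], V_rms = LSB/√12 = 458.96 nV/3.4641 = 132 nV.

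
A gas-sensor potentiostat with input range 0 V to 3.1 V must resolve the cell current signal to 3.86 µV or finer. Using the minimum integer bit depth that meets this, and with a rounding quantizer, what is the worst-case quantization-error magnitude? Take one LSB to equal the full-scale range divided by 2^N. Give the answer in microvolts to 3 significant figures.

Span = 3.1 V.
Required number of levels: 3.1/3.86 µV = 803110; smallest N with 2^N ≥ that is 20.
LSB = 3.1 V ÷ 2^20 = 3.1/1048576 V = 2.9564 µV.
Half an LSB is 1.48 µV.

1.48 µV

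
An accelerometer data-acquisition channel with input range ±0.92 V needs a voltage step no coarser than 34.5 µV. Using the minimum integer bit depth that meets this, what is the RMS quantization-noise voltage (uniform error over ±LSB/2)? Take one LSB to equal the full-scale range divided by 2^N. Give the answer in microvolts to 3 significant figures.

Full-scale range = 0.92 V − (-0.92 V) = 1.84 V.
Levels needed ≥ 1.84/34.5 µV = 53330. 2^16 = 65536 suffices, so N_min = 16.
One LSB is 1.84 V / 65536 = 28.076 µV.
σ_q = LSB/√12 = 28.076 µV/3.4641 = 8.10 µV.

8.10 µV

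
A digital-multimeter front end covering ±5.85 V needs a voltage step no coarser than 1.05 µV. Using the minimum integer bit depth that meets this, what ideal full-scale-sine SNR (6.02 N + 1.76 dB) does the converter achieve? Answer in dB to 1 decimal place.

The full-scale span is 5.85 − (-5.85) = 11.7 V.
11.7 V / 1.05 µV = 1.114e7. Since 2^23 = 8388608 and 2^24 = 16777216, N = 24.
6.02(24) + 1.76 = 146.24 dB.

146.2 dB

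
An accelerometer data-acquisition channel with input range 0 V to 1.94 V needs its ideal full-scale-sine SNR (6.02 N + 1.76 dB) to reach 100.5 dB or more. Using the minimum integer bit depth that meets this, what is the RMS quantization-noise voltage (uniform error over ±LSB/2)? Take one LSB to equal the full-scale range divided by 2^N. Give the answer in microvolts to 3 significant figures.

Full-scale range = 1.94 V.
6.02 N + 1.76 ≥ 100.5 gives N ≥ 16.402, so the minimum integer is 17.
Step size = 1.94/131072 V = 14.801 µV.
V_rms = LSB/√12 = 4.27 µV.

4.27 µV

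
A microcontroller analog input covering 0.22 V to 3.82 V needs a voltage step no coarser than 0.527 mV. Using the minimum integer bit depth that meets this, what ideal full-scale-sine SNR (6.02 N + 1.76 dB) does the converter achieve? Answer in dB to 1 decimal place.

Range = 3.82 − (0.22) = 3.6 V.
Levels needed ≥ 3.6/0.527 mV = 6831. 2^13 = 8192 suffices, so N_min = 13.
SNR = 6.02 × 13 + 1.76 = 80.02 dB.

80.0 dB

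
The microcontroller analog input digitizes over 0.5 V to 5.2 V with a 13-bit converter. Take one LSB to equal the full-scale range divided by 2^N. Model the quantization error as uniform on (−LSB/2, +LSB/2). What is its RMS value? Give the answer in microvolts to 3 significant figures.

Range = 5.2 − (0.5) = 4.7 V.
LSB = 4.7 V / 2^13 = 0.57373 mV.
V_rms = LSB/√12 = 0.57373 mV / √12 = 166 µV.

166 µV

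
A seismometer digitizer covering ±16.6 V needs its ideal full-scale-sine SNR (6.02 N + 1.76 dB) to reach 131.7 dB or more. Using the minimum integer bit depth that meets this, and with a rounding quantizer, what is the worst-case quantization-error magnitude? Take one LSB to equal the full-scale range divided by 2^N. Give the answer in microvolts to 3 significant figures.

3.96 µV

Span: 16.6 V − (-16.6 V) = 33.2 V.
Required N = ⌈(131.7 − 1.76)/6.02⌉ = ⌈21.585⌉ = 22.
Step size = 33.2/4194304 V = 7.9155 µV.
|e|_max = LSB/2 = 3.96 µV.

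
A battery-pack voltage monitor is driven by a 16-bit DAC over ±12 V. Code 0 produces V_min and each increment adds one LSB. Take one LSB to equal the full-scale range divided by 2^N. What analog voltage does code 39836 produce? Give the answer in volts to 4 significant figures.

The full-scale span is 12 − (-12) = 24 V. LSB = 24 V / 2^16.
V_out = -12 + 39836 × (24/65536) V
      = -12 V + 14.5884 V = 2.58838 V.

2.588 V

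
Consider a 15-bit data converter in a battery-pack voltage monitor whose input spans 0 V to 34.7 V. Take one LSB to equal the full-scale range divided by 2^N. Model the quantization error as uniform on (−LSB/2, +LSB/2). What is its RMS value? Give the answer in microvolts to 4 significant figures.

305.7 µV

Range is 34.7 V.
LSB = 34.7 V / 2^15 = 1.05896 mV.
For a uniform distribution on [−LSB/2, +LSB/2], V_rms = LSB/√12 = 1.05896 mV/3.4641 = 305.7 µV.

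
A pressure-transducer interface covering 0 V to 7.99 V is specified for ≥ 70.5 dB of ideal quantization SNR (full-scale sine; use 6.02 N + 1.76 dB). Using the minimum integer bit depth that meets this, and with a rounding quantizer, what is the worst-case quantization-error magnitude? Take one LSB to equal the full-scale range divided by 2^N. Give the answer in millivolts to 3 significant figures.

0.975 mV

V_FS = 7.99 V.
6.02 N + 1.76 ≥ 70.5 gives N ≥ 11.419, so the minimum integer is 12.
LSB = 7.99 V ÷ 2^12 = 7.99/4096 V = 1.9507 mV.
Half an LSB is 0.975 mV.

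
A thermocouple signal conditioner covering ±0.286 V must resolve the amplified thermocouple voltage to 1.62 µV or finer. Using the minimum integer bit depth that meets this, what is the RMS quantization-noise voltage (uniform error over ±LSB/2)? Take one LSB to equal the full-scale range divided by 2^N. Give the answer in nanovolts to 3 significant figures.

315 nV

Span: 0.286 V − (-0.286 V) = 0.572 V.
Required number of levels: 0.572/1.62 µV = 353090; smallest N with 2^N ≥ that is 19.
LSB = 0.572 V ÷ 2^19 = 0.572/524288 V = 1.0910 µV.
RMS noise = LSB/√12 = 315 nV.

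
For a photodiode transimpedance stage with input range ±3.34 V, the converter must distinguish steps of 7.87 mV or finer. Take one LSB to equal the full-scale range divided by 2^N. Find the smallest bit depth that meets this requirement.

10 bits

Full-scale range = 3.34 V − (-3.34 V) = 6.68 V.
6.68 V / 7.87 mV = 848.8. Since 2^9 = 512 and 2^10 = 1024, N = 10.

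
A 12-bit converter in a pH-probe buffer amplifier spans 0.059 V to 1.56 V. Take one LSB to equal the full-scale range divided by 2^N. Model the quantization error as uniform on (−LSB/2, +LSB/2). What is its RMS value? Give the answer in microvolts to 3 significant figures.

106 µV

Range = 1.56 − (0.059) = 1.501 V.
One LSB is 1.501 V / 4096 = 366.46 µV.
For a uniform distribution on [−LSB/2, +LSB/2], V_rms = LSB/√12 = 366.46 µV/3.4641 = 106 µV.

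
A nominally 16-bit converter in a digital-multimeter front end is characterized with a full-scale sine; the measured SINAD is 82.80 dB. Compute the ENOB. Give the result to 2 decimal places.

Inverting SNR = 6.02 N + 1.76: N_eff = (82.80 − 1.76)/6.02 = 13.4618.

13.46 bits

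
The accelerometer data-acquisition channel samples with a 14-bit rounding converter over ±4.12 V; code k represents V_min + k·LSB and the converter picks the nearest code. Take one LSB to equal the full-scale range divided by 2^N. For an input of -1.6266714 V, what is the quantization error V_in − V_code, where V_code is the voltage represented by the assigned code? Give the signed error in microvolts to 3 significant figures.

−197 µV

Full-scale range = 4.12 V − (-4.12 V) = 8.24 V. LSB = 8.24 V / 2^14 ≈ 0.5029 mV.
Position in LSBs: (-1.6266714 − (-4.12)) × 16384/8.24 = 4957.6087; rounding gives k = 4958.
V_code = V_min + k × range/2^14 = -4.12 + 4958 × 8.24/16384 = -1.6264746094 V.
Error = V_in − V_code = -1.6266714 − (-1.6264746094) = −197 µV.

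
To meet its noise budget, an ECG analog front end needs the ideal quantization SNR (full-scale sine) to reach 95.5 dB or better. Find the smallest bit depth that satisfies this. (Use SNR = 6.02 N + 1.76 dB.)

16 bits

Required N = ⌈(95.5 − 1.76)/6.02⌉ = ⌈15.571⌉ = 16.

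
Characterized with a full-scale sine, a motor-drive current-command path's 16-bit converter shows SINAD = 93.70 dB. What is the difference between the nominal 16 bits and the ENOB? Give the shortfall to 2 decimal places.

Effective bits = (93.70 − 1.76)/6.02 = 15.2724.
16 − 15.2724 = 0.73 bits below nominal.

0.73 bits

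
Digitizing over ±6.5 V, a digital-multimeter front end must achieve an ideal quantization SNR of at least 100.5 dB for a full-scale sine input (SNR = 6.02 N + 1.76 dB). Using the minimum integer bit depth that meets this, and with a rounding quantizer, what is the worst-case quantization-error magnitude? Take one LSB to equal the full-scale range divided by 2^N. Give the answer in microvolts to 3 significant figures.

49.6 µV

Full-scale range = 6.5 V − (-6.5 V) = 13 V.
6.02 N + 1.76 ≥ 100.5 gives N ≥ 16.402, so the minimum integer is 17.
LSB = 13 V / 2^17 = 99.182 µV.
Half an LSB is 49.6 µV.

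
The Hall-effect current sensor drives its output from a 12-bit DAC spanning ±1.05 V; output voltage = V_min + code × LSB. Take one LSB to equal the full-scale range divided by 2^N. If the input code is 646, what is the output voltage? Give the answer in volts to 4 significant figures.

-0.7188 V

The full-scale span is 1.05 − (-1.05) = 2.1 V. LSB = 2.1 V / 2^12.
Output = V_min + (646/4096) × range = -1.05 + 0.157715 × 2.1 V
      = -1.05 V + 0.331201 V = -0.718799 V.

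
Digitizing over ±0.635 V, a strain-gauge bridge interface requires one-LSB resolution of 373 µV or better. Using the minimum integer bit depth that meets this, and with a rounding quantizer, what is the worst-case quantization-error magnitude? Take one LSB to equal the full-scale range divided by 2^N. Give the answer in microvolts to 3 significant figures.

The full-scale span is 0.635 − (-0.635) = 1.27 V.
Required number of levels: 1.27/373 µV = 3404.8; smallest N with 2^N ≥ that is 12.
Step size = 1.27/4096 V = 310.06 µV.
Half an LSB is 155 µV.

155 µV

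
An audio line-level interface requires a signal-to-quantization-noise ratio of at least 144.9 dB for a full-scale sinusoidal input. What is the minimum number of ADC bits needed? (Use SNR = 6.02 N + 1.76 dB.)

24 bits

Required N = ⌈(144.9 − 1.76)/6.02⌉ = ⌈23.777⌉ = 24.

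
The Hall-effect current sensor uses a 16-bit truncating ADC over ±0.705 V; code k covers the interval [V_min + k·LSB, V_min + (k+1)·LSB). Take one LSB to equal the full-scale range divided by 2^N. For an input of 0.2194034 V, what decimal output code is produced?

The full-scale span is 0.705 − (-0.705) = 1.41 V. LSB = 1.41 V / 2^16 ≈ 21.51 µV.
code = ⌊(V_in − V_min)/LSB⌋ = ⌊(V_in − V_min) × 2^16 / range⌋
     = ⌊(0.2194034 − (-0.705)) × 65536 / 1.41⌋ = ⌊0.9244034 × 65536/1.41⌋
     = ⌊42965.746⌋ = 42965.

42965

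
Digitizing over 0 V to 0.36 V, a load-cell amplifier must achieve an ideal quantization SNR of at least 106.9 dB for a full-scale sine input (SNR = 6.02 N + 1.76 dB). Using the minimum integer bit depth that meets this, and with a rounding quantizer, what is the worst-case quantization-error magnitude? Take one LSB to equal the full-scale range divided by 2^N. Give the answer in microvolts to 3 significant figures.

Span = 0.36 V.
N ≥ (106.9 − 1.76)/6.02 = 17.465 → N_min = 18.
LSB = 0.36 V ÷ 2^18 = 0.36/262144 V = 1.3733 µV.
Half an LSB is 0.687 µV.

0.687 µV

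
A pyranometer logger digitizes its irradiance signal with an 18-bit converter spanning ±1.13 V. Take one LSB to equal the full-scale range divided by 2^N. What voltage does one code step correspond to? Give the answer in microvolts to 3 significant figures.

8.62 µV

Span: 1.13 V − (-1.13 V) = 2.26 V.
2^18 = 262144 levels.
Step size = 2.26/262144 V = 8.62 µV.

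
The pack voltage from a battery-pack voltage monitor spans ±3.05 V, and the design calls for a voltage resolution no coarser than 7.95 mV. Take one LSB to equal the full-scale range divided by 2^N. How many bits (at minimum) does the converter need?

Full-scale range = 3.05 V − (-3.05 V) = 6.1 V.
Need 2^N ≥ 6.1 V / 7.95 mV = 767.3 → N_min = 10.

10 bits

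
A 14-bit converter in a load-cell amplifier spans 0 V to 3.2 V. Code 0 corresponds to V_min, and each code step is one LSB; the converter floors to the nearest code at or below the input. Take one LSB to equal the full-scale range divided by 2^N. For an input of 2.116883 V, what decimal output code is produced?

10838

V_FS = 3.2 V. LSB = 3.2 V / 2^14 ≈ 195.3 µV.
V_in − V_min = 2.116883 − (0) = 2.116883 V.
Divide by LSB: 2.116883 × 16384/3.2 = 10838.4410.
Truncating gives code 10838.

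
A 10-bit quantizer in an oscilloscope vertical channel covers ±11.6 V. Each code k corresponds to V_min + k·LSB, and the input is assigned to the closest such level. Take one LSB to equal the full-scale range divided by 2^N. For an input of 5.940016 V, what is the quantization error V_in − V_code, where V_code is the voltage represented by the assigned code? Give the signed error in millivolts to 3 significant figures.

+4.08 mV

Span: 11.6 V − (-11.6 V) = 23.2 V. LSB = 23.2 V / 2^10 ≈ 22.66 mV.
(5.940016 − (-11.6)) / LSB = 17.540016 × 1024/23.2 = 774.1800. Nearest integer: k = 774.
V_code = V_min + k × range/2^10 = -11.6 + 774 × 23.2/1024 = 5.935937500 V.
Error = V_in − V_code = 5.940016 − (5.935937500) = +4.08 mV.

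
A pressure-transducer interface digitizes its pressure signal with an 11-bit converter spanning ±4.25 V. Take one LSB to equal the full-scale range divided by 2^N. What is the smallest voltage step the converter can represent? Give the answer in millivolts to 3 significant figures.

The full-scale span is 4.25 − (-4.25) = 8.5 V.
Number of codes = 2^11 = 2048.
Step size = 8.5/2048 V = 4.15 mV.

4.15 mV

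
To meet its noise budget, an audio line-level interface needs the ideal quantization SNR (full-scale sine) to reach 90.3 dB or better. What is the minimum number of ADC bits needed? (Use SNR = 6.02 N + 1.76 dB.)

Required N = ⌈(90.3 − 1.76)/6.02⌉ = ⌈14.708⌉ = 15.

15 bits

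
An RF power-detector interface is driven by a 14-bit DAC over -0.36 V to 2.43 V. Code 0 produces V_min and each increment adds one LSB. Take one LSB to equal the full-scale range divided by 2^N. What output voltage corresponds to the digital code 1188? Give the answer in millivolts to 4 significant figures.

Span: 2.43 V − (-0.36 V) = 2.79 V. LSB = 2.79 V / 2^14.
V_out = -0.36 + 1188 × (2.79/16384) V
      = -0.36 V + 0.202302 V = -0.157698 V.

-157.7 mV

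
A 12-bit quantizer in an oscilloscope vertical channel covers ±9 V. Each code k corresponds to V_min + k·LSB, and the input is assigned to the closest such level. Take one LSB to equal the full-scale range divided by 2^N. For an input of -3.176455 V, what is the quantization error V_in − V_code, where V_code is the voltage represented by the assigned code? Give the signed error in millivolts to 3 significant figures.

+0.791 mV

Full-scale range = 9 V − (-9 V) = 18 V. LSB = 18 V / 2^12 ≈ 4.395 mV.
(-3.176455 − (-9)) / LSB = 5.823545 × 4096/18 = 1325.1800. Nearest integer: k = 1325.
Reconstructed level: -9 + 1325 × 18/4096 V = -3.177246094 V.
e = -3.176455 − (-3.177246094) = +0.791 mV.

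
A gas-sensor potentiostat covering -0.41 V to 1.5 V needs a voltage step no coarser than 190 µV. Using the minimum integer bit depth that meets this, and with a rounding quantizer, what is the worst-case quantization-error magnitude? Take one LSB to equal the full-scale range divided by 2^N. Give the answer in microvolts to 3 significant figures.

58.3 µV

The full-scale span is 1.5 − (-0.41) = 1.91 V.
Need 2^N ≥ 1.91 V / 190 µV = 10050 → N_min = 14.
One LSB is 1.91 V / 16384 = 116.58 µV.
Half an LSB is 58.3 µV.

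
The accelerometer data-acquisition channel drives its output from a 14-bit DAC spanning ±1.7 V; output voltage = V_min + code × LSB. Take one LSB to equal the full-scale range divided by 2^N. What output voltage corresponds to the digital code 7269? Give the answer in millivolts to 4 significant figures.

-191.5 mV

Full-scale range = 1.7 V − (-1.7 V) = 3.4 V. LSB = 3.4 V / 2^14.
V_out = V_min + code × LSB = -1.7 V + 7269 × 3.4 V / 16384
      = -1.7 V + 1.50846 V = -0.191541 V.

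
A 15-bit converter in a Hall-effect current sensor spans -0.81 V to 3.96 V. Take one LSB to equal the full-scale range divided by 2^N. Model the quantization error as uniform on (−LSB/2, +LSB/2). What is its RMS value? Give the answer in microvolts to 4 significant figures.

42.02 µV

Span: 3.96 V − (-0.81 V) = 4.77 V.
Step size = 4.77/32768 V = 145.569 µV.
σ_q = LSB/√12 = 145.569 µV/3.4641 = 42.02 µV.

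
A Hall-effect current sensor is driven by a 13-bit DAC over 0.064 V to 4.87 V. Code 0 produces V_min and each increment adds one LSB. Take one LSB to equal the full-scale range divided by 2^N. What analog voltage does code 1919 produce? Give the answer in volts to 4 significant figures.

The full-scale span is 4.87 − (0.064) = 4.806 V. LSB = 4.806 V / 2^13.
Output = V_min + (1919/8192) × range = 0.064 + 0.234253 × 4.806 V
      = 0.064 + 1.12582 = 1.18982 V.

1.190 V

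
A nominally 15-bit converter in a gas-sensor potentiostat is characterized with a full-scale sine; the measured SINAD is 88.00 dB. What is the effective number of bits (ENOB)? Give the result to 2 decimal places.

14.33 bits

ENOB = (SINAD − 1.76) / 6.02 = (88.00 − 1.76) / 6.02 = 86.24 / 6.02 = 14.3256.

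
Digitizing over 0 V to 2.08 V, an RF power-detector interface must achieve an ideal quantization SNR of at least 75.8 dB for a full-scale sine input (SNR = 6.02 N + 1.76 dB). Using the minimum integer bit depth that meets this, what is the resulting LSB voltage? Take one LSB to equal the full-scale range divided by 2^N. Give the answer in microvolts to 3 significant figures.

254 µV

Full-scale range = 2.08 V.
Solving 6.02 N ≥ 75.8 − 1.76: N ≥ 12.299. Round up → N = 13.
LSB = 2.08 V ÷ 2^13 = 2.08/8192 V = 254 µV.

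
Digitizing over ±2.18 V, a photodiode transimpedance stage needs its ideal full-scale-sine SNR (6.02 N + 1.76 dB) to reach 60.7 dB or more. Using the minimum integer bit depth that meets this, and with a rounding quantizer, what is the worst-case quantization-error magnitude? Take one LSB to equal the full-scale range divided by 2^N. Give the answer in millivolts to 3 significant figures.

2.13 mV

Full-scale range = 2.18 V − (-2.18 V) = 4.36 V.
N ≥ (60.7 − 1.76)/6.02 = 9.791 → N_min = 10.
Step size = 4.36/1024 V = 4.2578 mV.
|e|_max = LSB/2 = 2.13 mV.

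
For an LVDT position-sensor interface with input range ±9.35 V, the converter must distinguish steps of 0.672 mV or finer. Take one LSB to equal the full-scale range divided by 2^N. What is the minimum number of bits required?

15 bits

Full-scale range = 9.35 V − (-9.35 V) = 18.7 V.
18.7 V / 0.672 mV = 27830. Since 2^14 = 16384 and 2^15 = 32768, N = 15.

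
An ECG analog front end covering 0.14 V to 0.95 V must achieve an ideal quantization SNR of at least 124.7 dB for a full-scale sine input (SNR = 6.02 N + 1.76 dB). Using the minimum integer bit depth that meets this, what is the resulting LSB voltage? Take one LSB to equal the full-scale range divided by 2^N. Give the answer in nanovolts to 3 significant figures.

The full-scale span is 0.95 − (0.14) = 0.81 V.
6.02 N + 1.76 ≥ 124.7 gives N ≥ 20.422, so the minimum integer is 21.
Step size = 0.81/2097152 V = 386 nV.

386 nV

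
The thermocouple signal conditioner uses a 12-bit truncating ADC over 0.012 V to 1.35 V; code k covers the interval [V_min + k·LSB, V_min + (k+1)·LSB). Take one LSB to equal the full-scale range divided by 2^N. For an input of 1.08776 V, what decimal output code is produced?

3293

Full-scale range = 1.35 V − (0.012 V) = 1.338 V. LSB = 1.338 V / 2^12 ≈ 326.7 µV.
code = ⌊(V_in − V_min)/LSB⌋ = ⌊(V_in − V_min) × 2^12 / range⌋
     = ⌊(1.08776 − (0.012)) × 4096 / 1.338⌋ = ⌊1.07576 × 4096/1.338⌋
     = ⌊3293.208⌋ = 3293.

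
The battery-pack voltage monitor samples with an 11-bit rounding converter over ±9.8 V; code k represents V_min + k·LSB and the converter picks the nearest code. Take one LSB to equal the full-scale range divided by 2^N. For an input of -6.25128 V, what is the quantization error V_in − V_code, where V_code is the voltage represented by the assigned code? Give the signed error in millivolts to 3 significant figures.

−1.87 mV

Full-scale range = 9.8 V − (-9.8 V) = 19.6 V. LSB = 19.6 V / 2^11 ≈ 9.570 mV.
(-6.25128 − (-9.8)) / LSB = 3.54872 × 2048/19.6 = 370.8050. Nearest integer: k = 371.
Reconstructed level: -9.8 + 371 × 19.6/2048 V = -6.249414063 V.
Error = V_in − V_code = -6.25128 − (-6.249414063) = −1.87 mV.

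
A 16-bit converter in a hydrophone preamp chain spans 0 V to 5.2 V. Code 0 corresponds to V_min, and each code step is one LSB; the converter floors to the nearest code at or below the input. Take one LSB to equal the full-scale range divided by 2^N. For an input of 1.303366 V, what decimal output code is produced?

16426

V_FS = 5.2 V. LSB = 5.2 V / 2^16 ≈ 79.35 µV.
(V_in − V_min) × 2^16/range = (1.303366 − (0)) × 65536/5.2 = 16426.422.
Floor → code = 16426.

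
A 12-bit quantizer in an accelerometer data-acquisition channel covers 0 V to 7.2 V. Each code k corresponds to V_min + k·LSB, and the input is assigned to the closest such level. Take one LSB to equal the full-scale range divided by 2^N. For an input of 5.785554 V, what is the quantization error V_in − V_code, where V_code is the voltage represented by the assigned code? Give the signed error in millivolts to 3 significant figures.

+0.593 mV

V_FS = 7.2 V. LSB = 7.2 V / 2^12 ≈ 1.758 mV.
(V_in − V_min)/LSB = (5.785554 − (0)) × 4096/7.2 = 3291.3374 → nearest code k = 3291.
V_code = V_min + k × range/2^12 = 0 + 3291 × 7.2/4096 = 5.784960938 V.
Error = V_in − V_code = 5.785554 − (5.784960938) = +0.593 mV.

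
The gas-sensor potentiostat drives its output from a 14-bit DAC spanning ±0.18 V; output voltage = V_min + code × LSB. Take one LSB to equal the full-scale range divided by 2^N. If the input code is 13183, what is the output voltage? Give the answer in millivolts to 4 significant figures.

Range = 0.18 − (-0.18) = 0.36 V. LSB = 0.36 V / 2^14.
V_out = -0.18 + 13183 × (0.36/16384) V
      = -0.18 V + 0.289666 V = 0.109666 V.

109.7 mV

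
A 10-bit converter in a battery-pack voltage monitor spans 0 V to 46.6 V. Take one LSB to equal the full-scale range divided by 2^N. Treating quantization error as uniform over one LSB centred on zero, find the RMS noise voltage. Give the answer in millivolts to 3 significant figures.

13.1 mV

Full-scale range = 46.6 V.
LSB = 46.6 V / 2^10 = 45.508 mV.
For a uniform distribution on [−LSB/2, +LSB/2], V_rms = LSB/√12 = 45.508 mV/3.4641 = 13.1 mV.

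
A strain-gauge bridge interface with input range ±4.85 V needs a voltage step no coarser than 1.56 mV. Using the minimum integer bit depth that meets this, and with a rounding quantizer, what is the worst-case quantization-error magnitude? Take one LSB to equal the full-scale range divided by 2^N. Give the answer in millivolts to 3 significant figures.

Span: 4.85 V − (-4.85 V) = 9.7 V.
Levels needed ≥ 9.7/1.56 mV = 6218. 2^13 = 8192 suffices, so N_min = 13.
LSB = 9.7 V ÷ 2^13 = 9.7/8192 V = 1.1841 mV.
Half an LSB is 0.592 mV.

0.592 mV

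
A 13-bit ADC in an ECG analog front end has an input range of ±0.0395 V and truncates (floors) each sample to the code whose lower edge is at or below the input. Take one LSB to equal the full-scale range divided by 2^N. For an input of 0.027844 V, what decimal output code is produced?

6983

The full-scale span is 0.0395 − (-0.0395) = 0.079 V. LSB = 0.079 V / 2^13 ≈ 9.644 µV.
V_in − V_min = 0.027844 − (-0.0395) = 0.067344 V.
Divide by LSB: 0.067344 × 8192/0.079 = 6983.3171.
Truncating gives code 6983.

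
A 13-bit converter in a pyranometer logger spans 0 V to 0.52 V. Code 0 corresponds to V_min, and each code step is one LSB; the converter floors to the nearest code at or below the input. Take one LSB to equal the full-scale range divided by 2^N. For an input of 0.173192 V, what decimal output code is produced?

2728

Range is 0.52 V. LSB = 0.52 V / 2^13 ≈ 63.48 µV.
(V_in − V_min) × 2^13/range = (0.173192 − (0)) × 8192/0.52 = 2728.440.
Floor → code = 2728.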